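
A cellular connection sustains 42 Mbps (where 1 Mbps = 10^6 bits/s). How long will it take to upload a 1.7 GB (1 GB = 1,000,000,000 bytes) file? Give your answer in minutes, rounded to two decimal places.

5.40 minutes

1.7 GB = 1,700,000,000 bytes = 13,600,000,000 bits
42 Mbps = 42,000,000 bits/s
time = 13,600,000,000 / 42,000,000 = 323.810 s
323.810 s / 60 = 5.40 minutes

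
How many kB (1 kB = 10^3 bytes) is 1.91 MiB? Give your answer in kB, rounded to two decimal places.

1.91 MiB = 1.91 × 2^20 bytes = 2,002,780.16 bytes
1 kB = 1,000 bytes
2,002,780.16 / 1,000 = 2,002.78 kB

2,002.78 kB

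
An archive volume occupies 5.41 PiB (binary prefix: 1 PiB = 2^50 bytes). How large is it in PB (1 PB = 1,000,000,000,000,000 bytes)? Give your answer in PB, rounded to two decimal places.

6.09 PB

5.41 PiB = 5.41 × 2^50 bytes = 6,091,118,496,018,595.84 bytes
1 PB = 10^15 bytes = 1,000,000,000,000,000 bytes
6,091,118,496,018,595.84 / 1,000,000,000,000,000 = 6.09 PB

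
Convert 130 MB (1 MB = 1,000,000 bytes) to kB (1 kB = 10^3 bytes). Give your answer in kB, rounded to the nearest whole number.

130,000 kB

130 MB = 130 × 10^6 bytes = 130,000,000 bytes
1 kB = 10^3 bytes = 1,000 bytes
130,000,000 / 1,000 = 130,000 kB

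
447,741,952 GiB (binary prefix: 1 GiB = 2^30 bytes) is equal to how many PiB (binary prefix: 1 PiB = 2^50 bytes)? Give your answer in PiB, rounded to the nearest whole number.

427 PiB

447,741,952 GiB = 447,741,952 × 2^30 bytes = 480,759,260,221,800,448 bytes
1 PiB = 1,125,899,906,842,624 bytes
480,759,260,221,800,448 / 1,125,899,906,842,624 = 427 PiB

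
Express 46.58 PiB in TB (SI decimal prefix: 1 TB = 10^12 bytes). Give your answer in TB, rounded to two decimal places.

52,444.42 TB

46.58 PiB = 46.58 × 2^50 bytes = 52,444,417,660,729,425.92 bytes
1 TB = 10^12 bytes = 1,000,000,000,000 bytes
52,444,417,660,729,425.92 / 1,000,000,000,000 = 52,444.42 TB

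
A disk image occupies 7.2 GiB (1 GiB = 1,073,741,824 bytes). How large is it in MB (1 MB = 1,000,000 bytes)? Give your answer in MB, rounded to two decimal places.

7,730.94 MB

7.2 GiB × 1,073,741,824 bytes/GiB = 7,730,941,132.8 bytes
1 MB = 1,000,000 bytes
7,730,941,132.8 / 1,000,000 = 7,730.94 MB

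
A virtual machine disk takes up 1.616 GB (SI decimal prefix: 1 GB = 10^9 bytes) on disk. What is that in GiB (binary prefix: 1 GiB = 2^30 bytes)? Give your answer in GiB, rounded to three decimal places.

1.616 GB × 1,000,000,000 bytes/GB = 1,616,000,000 bytes
1 GiB = 1,073,741,824 bytes
1,616,000,000 / 1,073,741,824 = 1.505 GiB

1.505 GiB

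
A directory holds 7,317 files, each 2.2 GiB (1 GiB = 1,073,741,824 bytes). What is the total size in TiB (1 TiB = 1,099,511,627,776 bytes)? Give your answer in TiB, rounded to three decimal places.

15.720 TiB

Total = 7,317 × 2.2 GiB = 16097.4 GiB
= 16097.4 × 1,073,741,824 bytes = 17,284,451,637,657.6 bytes
1 TiB = 1,099,511,627,776 bytes
17,284,451,637,657.6 / 1,099,511,627,776 = 15.720 TiB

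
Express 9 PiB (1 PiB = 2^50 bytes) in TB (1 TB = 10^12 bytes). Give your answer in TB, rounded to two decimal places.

10,133.10 TB

9 PiB = 9 × 2^50 bytes = 10,133,099,161,583,616 bytes
1 TB = 1,000,000,000,000 bytes
10,133,099,161,583,616 / 1,000,000,000,000 = 10,133.10 TB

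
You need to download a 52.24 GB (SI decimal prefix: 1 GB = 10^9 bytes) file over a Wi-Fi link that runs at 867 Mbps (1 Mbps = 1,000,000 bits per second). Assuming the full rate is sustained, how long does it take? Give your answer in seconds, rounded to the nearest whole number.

52.24 GB = 52,240,000,000 bytes = 417,920,000,000 bits
867 Mbps = 867,000,000 bits/s
time = 417,920,000,000 / 867,000,000 = 482 s

482 seconds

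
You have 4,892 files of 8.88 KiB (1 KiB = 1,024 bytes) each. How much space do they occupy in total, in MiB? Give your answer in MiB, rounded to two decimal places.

Total = 4,892 × 8.88 KiB = 43440.96 KiB
= 43440.96 × 1,024 bytes = 44,483,543.04 bytes
1 MiB = 1,048,576 bytes
44,483,543.04 / 1,048,576 = 42.42 MiB

42.42 MiB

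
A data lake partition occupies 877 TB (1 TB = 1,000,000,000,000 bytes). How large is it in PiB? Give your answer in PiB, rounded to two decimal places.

877 TB × 1,000,000,000,000 bytes/TB = 877,000,000,000,000 bytes
1 PiB = 2^50 bytes = 1,125,899,906,842,624 bytes
877,000,000,000,000 / 1,125,899,906,842,624 = 0.78 PiB

0.78 PiB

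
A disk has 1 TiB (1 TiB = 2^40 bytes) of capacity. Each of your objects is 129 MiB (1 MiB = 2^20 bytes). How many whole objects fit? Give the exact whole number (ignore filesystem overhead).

8,128

Capacity: 1 TiB = 1,099,511,627,776 bytes
Per item: 129 MiB = 135,266,304 bytes
⌊1,099,511,627,776 / 135,266,304⌋ = 8,128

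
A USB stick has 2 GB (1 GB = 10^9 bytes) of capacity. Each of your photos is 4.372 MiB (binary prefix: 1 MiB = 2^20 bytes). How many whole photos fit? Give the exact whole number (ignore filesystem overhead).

Capacity: 2 GB = 2,000,000,000 bytes
Per item: 4.372 MiB = 4,584,374.272 bytes
⌊2,000,000,000 / 4,584,374.272⌋ = 436

436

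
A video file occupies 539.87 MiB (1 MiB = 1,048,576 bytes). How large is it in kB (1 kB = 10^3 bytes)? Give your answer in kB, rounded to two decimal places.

566,094.73 kB

539.87 MiB × 1,048,576 bytes/MiB = 566,094,725.12 bytes
1 kB = 1,000 bytes
566,094,725.12 / 1,000 = 566,094.73 kB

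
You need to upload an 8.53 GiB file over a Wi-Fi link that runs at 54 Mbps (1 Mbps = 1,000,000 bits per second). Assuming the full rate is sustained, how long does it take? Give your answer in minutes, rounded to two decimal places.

8.53 GiB = 9,159,017,758.72 bytes = 73,272,142,069.76 bits
54 Mbps = 54,000,000 bits/s
time = 73,272,142,069.76 / 54,000,000 = 1,356.892 s
1,356.892 s / 60 = 22.61 minutes

22.61 minutes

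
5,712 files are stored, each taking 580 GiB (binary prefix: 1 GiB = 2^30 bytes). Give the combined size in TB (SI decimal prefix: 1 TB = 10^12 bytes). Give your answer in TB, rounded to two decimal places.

3,557.26 TB

Total = 5,712 × 580 GiB = 3,312,960 GiB
= 3,312,960 × 1,073,741,824 bytes = 3,557,263,713,239,040 bytes
1 TB = 1,000,000,000,000 bytes
3,557,263,713,239,040 / 1,000,000,000,000 = 3,557.26 TB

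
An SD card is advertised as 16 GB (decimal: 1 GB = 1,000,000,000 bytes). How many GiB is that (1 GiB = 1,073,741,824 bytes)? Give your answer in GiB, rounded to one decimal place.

14.9 GiB

16 GB = 16 × 10^9 bytes = 16,000,000,000 bytes
1 GiB = 2^30 bytes = 1,073,741,824 bytes
16,000,000,000 / 1,073,741,824 = 14.9 GiB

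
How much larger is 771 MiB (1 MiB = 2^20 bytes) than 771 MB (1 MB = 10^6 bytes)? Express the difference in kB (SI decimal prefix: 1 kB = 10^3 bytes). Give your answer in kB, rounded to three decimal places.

771 MiB = 771 × 1,048,576 = 808,452,096 bytes
771 MB = 771 × 1,000,000 = 771,000,000 bytes
difference = 37,452,096 bytes
37,452,096 / 1,000 = 37,452.096 kB

37,452.096 kB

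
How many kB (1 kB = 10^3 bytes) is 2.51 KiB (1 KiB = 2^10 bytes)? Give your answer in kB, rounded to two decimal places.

2.51 KiB × 1,024 bytes/KiB = 2,570.24 bytes
1 kB = 10^3 bytes = 1,000 bytes
2,570.24 / 1,000 = 2.57 kB

2.57 kB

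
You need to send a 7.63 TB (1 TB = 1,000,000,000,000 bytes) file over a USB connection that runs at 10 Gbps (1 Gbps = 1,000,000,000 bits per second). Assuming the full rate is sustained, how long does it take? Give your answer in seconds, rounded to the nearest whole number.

7.63 TB = 7,630,000,000,000 bytes = 61,040,000,000,000 bits
10 Gbps = 10,000,000,000 bits/s
time = 61,040,000,000,000 / 10,000,000,000 = 6,104 s

6,104 seconds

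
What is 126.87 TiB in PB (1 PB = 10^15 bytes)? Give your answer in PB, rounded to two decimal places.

0.14 PB

126.87 TiB × 1,099,511,627,776 bytes/TiB = 139,495,040,215,941.12 bytes
1 PB = 10^15 bytes = 1,000,000,000,000,000 bytes
139,495,040,215,941.12 / 1,000,000,000,000,000 = 0.14 PB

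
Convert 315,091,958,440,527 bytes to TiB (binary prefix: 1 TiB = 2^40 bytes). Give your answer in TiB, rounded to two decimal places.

286.57 TiB

315,091,958,440,527 bytes given.
1 TiB = 2^40 bytes = 1,099,511,627,776 bytes
315,091,958,440,527 / 1,099,511,627,776 = 286.57 TiB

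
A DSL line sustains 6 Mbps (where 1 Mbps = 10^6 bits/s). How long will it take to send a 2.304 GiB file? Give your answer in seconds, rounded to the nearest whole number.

3,299 seconds

2.304 GiB = 2,473,901,162.496 bytes = 19,791,209,299.968 bits
6 Mbps = 6,000,000 bits/s
time = 19,791,209,299.968 / 6,000,000 = 3,299 s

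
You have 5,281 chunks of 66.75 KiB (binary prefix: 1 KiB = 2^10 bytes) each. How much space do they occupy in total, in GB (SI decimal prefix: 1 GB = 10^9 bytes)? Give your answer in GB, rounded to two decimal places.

0.36 GB

Total = 5,281 × 66.75 KiB = 352506.75 KiB
= 352506.75 × 1,024 bytes = 360,966,912 bytes
1 GB = 1,000,000,000 bytes
360,966,912 / 1,000,000,000 = 0.36 GB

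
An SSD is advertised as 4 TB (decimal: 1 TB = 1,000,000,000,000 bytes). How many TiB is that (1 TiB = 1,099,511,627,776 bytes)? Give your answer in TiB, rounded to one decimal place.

4 TB × 1,000,000,000,000 bytes/TB = 4,000,000,000,000 bytes
1 TiB = 1,099,511,627,776 bytes
4,000,000,000,000 / 1,099,511,627,776 = 3.6 TiB

3.6 TiB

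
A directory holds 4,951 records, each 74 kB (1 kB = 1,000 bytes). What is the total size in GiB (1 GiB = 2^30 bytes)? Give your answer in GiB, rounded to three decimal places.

Total = 4,951 × 74 kB = 366,374 kB
= 366,374 × 1,000 bytes = 366,374,000 bytes
1 GiB = 1,073,741,824 bytes
366,374,000 / 1,073,741,824 = 0.341 GiB

0.341 GiB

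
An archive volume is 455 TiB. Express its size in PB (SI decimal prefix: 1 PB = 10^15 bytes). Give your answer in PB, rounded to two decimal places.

0.50 PB

455 TiB = 455 × 2^40 bytes = 500,277,790,638,080 bytes
1 PB = 10^15 bytes = 1,000,000,000,000,000 bytes
500,277,790,638,080 / 1,000,000,000,000,000 = 0.50 PB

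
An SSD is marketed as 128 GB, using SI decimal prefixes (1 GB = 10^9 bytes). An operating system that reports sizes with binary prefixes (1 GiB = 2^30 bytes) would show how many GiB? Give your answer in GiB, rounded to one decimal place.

119.2 GiB

128 GB = 128 × 10^9 bytes = 128,000,000,000 bytes
1 GiB = 2^30 bytes = 1,073,741,824 bytes
128,000,000,000 / 1,073,741,824 = 119.2 GiB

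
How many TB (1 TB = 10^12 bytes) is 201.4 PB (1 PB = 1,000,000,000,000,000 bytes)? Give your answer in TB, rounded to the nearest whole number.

201,400 TB

201.4 PB = 201.4 × 10^15 bytes = 201,400,000,000,000,000 bytes
1 TB = 1,000,000,000,000 bytes
201,400,000,000,000,000 / 1,000,000,000,000 = 201,400 TB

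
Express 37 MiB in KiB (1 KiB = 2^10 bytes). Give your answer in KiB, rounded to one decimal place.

37 MiB × 1,048,576 bytes/MiB = 38,797,312 bytes
1 KiB = 1,024 bytes
38,797,312 / 1,024 = 37,888.0 KiB

37,888.0 KiB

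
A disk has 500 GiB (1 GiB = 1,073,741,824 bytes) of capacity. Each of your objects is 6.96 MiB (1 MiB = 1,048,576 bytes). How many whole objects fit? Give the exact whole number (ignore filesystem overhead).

73,563

Capacity: 500 GiB = 536,870,912,000 bytes
Per item: 6.96 MiB = 7,298,088.96 bytes
⌊536,870,912,000 / 7,298,088.96⌋ = 73,563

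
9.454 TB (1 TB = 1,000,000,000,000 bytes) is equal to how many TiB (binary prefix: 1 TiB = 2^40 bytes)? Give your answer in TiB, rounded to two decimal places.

9.454 TB = 9.454 × 10^12 bytes = 9,454,000,000,000 bytes
1 TiB = 1,099,511,627,776 bytes
9,454,000,000,000 / 1,099,511,627,776 = 8.60 TiB

8.60 TiB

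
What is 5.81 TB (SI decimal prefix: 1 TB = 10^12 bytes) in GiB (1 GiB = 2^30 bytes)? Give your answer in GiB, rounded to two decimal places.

5,410.98 GiB

5.81 TB × 1,000,000,000,000 bytes/TB = 5,810,000,000,000 bytes
1 GiB = 2^30 bytes = 1,073,741,824 bytes
5,810,000,000,000 / 1,073,741,824 = 5,410.98 GiB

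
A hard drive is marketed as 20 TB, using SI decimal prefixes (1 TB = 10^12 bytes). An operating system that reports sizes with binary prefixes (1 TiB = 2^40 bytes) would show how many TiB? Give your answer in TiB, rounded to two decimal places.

18.19 TiB

20 TB = 20 × 10^12 bytes = 20,000,000,000,000 bytes
1 TiB = 2^40 bytes = 1,099,511,627,776 bytes
20,000,000,000,000 / 1,099,511,627,776 = 18.19 TiB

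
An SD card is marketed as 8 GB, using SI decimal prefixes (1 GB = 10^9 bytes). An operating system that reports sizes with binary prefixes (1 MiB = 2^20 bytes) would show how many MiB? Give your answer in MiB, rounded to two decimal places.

8 GB = 8 × 10^9 bytes = 8,000,000,000 bytes
1 MiB = 2^20 bytes = 1,048,576 bytes
8,000,000,000 / 1,048,576 = 7,629.39 MiB

7,629.39 MiB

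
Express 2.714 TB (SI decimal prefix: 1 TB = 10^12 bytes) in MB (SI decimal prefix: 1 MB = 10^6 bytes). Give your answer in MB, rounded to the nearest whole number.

2,714,000 MB

2.714 TB × 1,000,000,000,000 bytes/TB = 2,714,000,000,000 bytes
1 MB = 10^6 bytes = 1,000,000 bytes
2,714,000,000,000 / 1,000,000 = 2,714,000 MB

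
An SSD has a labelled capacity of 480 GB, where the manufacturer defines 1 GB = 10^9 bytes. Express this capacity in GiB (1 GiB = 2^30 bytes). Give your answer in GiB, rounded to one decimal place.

480 GB × 1,000,000,000 bytes/GB = 480,000,000,000 bytes
1 GiB = 1,073,741,824 bytes
480,000,000,000 / 1,073,741,824 = 447.0 GiB

447.0 GiB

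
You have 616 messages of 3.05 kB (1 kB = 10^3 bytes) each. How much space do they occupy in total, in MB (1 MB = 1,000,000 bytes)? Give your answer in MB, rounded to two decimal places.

1.88 MB

Total = 616 × 3.05 kB = 1878.8 kB
= 1878.8 × 1,000 bytes = 1,878,800 bytes
1 MB = 1,000,000 bytes
1,878,800 / 1,000,000 = 1.88 MB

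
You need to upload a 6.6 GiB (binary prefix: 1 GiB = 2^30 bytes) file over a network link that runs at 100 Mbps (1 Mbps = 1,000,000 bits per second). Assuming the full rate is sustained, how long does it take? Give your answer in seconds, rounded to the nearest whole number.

567 seconds

6.6 GiB = 7,086,696,038.4 bytes = 56,693,568,307.2 bits
100 Mbps = 100,000,000 bits/s
time = 56,693,568,307.2 / 100,000,000 = 567 s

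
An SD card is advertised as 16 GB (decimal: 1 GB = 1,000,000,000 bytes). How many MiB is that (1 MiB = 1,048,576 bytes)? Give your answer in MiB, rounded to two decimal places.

15,258.79 MiB

16 GB = 16 × 10^9 bytes = 16,000,000,000 bytes
1 MiB = 2^20 bytes = 1,048,576 bytes
16,000,000,000 / 1,048,576 = 15,258.79 MiB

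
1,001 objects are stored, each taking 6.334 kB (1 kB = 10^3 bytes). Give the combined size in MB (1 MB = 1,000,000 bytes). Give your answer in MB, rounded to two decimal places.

6.34 MB

Total = 1,001 × 6.334 kB = 6340.334 kB
= 6340.334 × 1,000 bytes = 6,340,334 bytes
1 MB = 1,000,000 bytes
6,340,334 / 1,000,000 = 6.34 MB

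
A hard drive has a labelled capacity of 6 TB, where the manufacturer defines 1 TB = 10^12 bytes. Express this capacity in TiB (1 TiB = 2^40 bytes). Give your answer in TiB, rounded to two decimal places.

5.46 TiB

6 TB × 1,000,000,000,000 bytes/TB = 6,000,000,000,000 bytes
1 TiB = 1,099,511,627,776 bytes
6,000,000,000,000 / 1,099,511,627,776 = 5.46 TiB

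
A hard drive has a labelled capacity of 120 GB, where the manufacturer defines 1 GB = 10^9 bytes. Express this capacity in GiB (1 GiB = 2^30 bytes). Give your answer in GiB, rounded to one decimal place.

111.8 GiB

120 GB = 120 × 10^9 bytes = 120,000,000,000 bytes
1 GiB = 1,073,741,824 bytes
120,000,000,000 / 1,073,741,824 = 111.8 GiB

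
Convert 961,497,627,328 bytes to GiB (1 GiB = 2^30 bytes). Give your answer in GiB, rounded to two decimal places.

895.46 GiB

961,497,627,328 bytes given.
1 GiB = 1,073,741,824 bytes
961,497,627,328 / 1,073,741,824 = 895.46 GiB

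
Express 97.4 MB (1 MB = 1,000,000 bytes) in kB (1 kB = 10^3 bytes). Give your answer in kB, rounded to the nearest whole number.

97,400 kB

97.4 MB × 1,000,000 bytes/MB = 97,400,000 bytes
1 kB = 10^3 bytes = 1,000 bytes
97,400,000 / 1,000 = 97,400 kB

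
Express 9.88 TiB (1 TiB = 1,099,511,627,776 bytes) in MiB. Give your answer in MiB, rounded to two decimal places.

10,359,930.88 MiB

9.88 TiB = 9.88 × 2^40 bytes = 10,863,174,882,426.88 bytes
1 MiB = 2^20 bytes = 1,048,576 bytes
10,863,174,882,426.88 / 1,048,576 = 10,359,930.88 MiB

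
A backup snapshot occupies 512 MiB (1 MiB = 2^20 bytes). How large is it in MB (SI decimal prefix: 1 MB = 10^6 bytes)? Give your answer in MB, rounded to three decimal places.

536.871 MB

512 MiB = 512 × 2^20 bytes = 536,870,912 bytes
1 MB = 1,000,000 bytes
536,870,912 / 1,000,000 = 536.871 MB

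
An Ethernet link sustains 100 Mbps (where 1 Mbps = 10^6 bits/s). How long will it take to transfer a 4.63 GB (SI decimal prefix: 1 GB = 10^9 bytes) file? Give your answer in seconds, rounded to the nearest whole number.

4.63 GB = 4,630,000,000 bytes = 37,040,000,000 bits
100 Mbps = 100,000,000 bits/s
time = 37,040,000,000 / 100,000,000 = 370 s

370 seconds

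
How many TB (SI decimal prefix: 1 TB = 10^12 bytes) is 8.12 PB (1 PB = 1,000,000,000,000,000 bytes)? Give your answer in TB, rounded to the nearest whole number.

8.12 PB × 1,000,000,000,000,000 bytes/PB = 8,120,000,000,000,000 bytes
1 TB = 10^12 bytes = 1,000,000,000,000 bytes
8,120,000,000,000,000 / 1,000,000,000,000 = 8,120 TB

8,120 TB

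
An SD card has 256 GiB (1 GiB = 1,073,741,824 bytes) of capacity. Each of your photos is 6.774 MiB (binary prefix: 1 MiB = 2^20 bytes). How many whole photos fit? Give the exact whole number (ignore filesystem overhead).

Capacity: 256 GiB = 274,877,906,944 bytes
Per item: 6.774 MiB = 7,103,053.824 bytes
⌊274,877,906,944 / 7,103,053.824⌋ = 38,698

38,698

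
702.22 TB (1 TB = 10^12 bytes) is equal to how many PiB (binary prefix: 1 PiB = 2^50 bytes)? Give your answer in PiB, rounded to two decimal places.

702.22 TB × 1,000,000,000,000 bytes/TB = 702,220,000,000,000 bytes
1 PiB = 2^50 bytes = 1,125,899,906,842,624 bytes
702,220,000,000,000 / 1,125,899,906,842,624 = 0.62 PiB

0.62 PiB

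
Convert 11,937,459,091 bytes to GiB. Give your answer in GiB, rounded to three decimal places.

11,937,459,091 bytes given.
1 GiB = 2^30 bytes = 1,073,741,824 bytes
11,937,459,091 / 1,073,741,824 = 11.118 GiB

11.118 GiB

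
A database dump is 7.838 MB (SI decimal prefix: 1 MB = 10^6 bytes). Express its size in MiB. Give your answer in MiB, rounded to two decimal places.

7.838 MB = 7.838 × 10^6 bytes = 7,838,000 bytes
1 MiB = 2^20 bytes = 1,048,576 bytes
7,838,000 / 1,048,576 = 7.47 MiB

7.47 MiB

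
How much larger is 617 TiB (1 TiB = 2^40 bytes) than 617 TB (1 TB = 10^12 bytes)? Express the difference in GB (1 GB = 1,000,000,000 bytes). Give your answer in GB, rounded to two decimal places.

61,398.67 GB

617 TiB = 617 × 1,099,511,627,776 = 678,398,674,337,792 bytes
617 TB = 617 × 1,000,000,000,000 = 617,000,000,000,000 bytes
difference = 61,398,674,337,792 bytes
61,398,674,337,792 / 1,000,000,000 = 61,398.67 GB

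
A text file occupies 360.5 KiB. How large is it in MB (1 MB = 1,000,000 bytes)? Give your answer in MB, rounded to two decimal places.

0.37 MB

360.5 KiB = 360.5 × 2^10 bytes = 369,152 bytes
1 MB = 1,000,000 bytes
369,152 / 1,000,000 = 0.37 MB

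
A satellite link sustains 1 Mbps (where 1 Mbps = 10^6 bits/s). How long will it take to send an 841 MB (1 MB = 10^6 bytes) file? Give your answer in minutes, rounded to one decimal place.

841 MB = 841,000,000 bytes = 6,728,000,000 bits
1 Mbps = 1,000,000 bits/s
time = 6,728,000,000 / 1,000,000 = 6,728.00 s
6,728.00 s / 60 = 112.1 minutes

112.1 minutes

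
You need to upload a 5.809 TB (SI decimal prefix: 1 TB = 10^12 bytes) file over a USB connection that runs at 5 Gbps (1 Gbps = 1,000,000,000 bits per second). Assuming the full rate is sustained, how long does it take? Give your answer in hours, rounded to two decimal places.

5.809 TB = 5,809,000,000,000 bytes = 46,472,000,000,000 bits
5 Gbps = 5,000,000,000 bits/s
time = 46,472,000,000,000 / 5,000,000,000 = 9,294.4000 s
9,294.4000 s / 3600 = 2.58 hours

2.58 hours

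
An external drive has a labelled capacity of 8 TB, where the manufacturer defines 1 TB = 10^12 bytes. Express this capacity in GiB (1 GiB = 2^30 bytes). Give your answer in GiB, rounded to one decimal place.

8 TB = 8 × 10^12 bytes = 8,000,000,000,000 bytes
1 GiB = 1,073,741,824 bytes
8,000,000,000,000 / 1,073,741,824 = 7,450.6 GiB

7,450.6 GiB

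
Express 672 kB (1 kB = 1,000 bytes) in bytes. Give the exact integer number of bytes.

672 × 1,000 = 672,000 bytes  (1 kB = 10^3 bytes)

672,000 bytes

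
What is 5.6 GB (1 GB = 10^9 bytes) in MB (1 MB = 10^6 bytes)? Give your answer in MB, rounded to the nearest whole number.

5.6 GB × 1,000,000,000 bytes/GB = 5,600,000,000 bytes
1 MB = 10^6 bytes = 1,000,000 bytes
5,600,000,000 / 1,000,000 = 5,600 MB

5,600 MB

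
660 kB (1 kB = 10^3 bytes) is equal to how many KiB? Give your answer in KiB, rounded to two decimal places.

660 kB × 1,000 bytes/kB = 660,000 bytes
1 KiB = 2^10 bytes = 1,024 bytes
660,000 / 1,024 = 644.53 KiB

644.53 KiB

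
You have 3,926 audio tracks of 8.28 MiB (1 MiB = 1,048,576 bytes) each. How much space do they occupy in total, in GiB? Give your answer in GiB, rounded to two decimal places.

Total = 3,926 × 8.28 MiB = 32507.28 MiB
= 32507.28 × 1,048,576 bytes = 34,086,353,633.28 bytes
1 GiB = 1,073,741,824 bytes
34,086,353,633.28 / 1,073,741,824 = 31.75 GiB

31.75 GiB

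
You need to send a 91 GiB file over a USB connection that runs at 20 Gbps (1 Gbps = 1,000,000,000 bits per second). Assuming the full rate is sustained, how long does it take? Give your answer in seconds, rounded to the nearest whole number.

91 GiB = 97,710,505,984 bytes = 781,684,047,872 bits
20 Gbps = 20,000,000,000 bits/s
time = 781,684,047,872 / 20,000,000,000 = 39 s

39 seconds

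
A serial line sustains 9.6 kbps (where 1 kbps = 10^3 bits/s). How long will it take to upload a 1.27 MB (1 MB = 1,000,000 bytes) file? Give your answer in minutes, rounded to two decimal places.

1.27 MB = 1,270,000 bytes = 10,160,000 bits
9.6 kbps = 9,600 bits/s
time = 10,160,000 / 9,600 = 1,058.333 s
1,058.333 s / 60 = 17.64 minutes

17.64 minutes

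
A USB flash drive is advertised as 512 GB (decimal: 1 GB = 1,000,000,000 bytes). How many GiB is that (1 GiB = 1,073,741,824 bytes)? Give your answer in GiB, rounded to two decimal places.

512 GB = 512 × 10^9 bytes = 512,000,000,000 bytes
1 GiB = 1,073,741,824 bytes
512,000,000,000 / 1,073,741,824 = 476.84 GiB

476.84 GiB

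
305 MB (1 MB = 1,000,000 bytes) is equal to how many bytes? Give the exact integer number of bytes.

305,000,000 bytes

305 × 1,000,000 = 305,000,000 bytes  (1 MB = 10^6 bytes)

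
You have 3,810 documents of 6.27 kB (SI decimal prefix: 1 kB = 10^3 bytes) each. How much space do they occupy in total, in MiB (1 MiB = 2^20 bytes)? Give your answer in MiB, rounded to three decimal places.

22.782 MiB

Total = 3,810 × 6.27 kB = 23888.7 kB
= 23888.7 × 1,000 bytes = 23,888,700 bytes
1 MiB = 1,048,576 bytes
23,888,700 / 1,048,576 = 22.782 MiB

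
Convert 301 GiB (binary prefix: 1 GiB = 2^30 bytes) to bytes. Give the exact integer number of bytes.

323,196,289,024 bytes

301 × 1,073,741,824 = 323,196,289,024 bytes  (1 GiB = 2^30 bytes)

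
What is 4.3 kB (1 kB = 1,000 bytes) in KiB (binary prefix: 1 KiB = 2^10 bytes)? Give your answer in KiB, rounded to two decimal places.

4.20 KiB

4.3 kB × 1,000 bytes/kB = 4,300 bytes
1 KiB = 2^10 bytes = 1,024 bytes
4,300 / 1,024 = 4.20 KiB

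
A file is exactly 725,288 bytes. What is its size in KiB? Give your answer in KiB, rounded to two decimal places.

708.29 KiB

725,288 bytes given.
1 KiB = 2^10 bytes = 1,024 bytes
725,288 / 1,024 = 708.29 KiB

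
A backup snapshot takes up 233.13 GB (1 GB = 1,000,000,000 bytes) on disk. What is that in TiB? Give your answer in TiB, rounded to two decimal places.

233.13 GB = 233.13 × 10^9 bytes = 233,130,000,000 bytes
1 TiB = 2^40 bytes = 1,099,511,627,776 bytes
233,130,000,000 / 1,099,511,627,776 = 0.21 TiB

0.21 TiB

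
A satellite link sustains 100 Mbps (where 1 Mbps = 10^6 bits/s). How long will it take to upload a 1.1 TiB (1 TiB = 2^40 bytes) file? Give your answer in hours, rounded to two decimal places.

26.88 hours

1.1 TiB = 1,209,462,790,553.6 bytes = 9,675,702,324,428.8 bits
100 Mbps = 100,000,000 bits/s
time = 9,675,702,324,428.8 / 100,000,000 = 96,757.0232 s
96,757.0232 s / 3600 = 26.88 hours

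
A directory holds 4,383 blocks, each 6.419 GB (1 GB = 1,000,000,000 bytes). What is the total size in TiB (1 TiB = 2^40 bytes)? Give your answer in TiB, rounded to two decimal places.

25.59 TiB

Total = 4,383 × 6.419 GB = 28134.477 GB
= 28134.477 × 1,000,000,000 bytes = 28,134,477,000,000 bytes
1 TiB = 1,099,511,627,776 bytes
28,134,477,000,000 / 1,099,511,627,776 = 25.59 TiB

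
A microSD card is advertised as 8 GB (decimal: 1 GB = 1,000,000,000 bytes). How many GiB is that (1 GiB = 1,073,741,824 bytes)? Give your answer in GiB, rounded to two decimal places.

7.45 GiB

8 GB × 1,000,000,000 bytes/GB = 8,000,000,000 bytes
1 GiB = 1,073,741,824 bytes
8,000,000,000 / 1,073,741,824 = 7.45 GiB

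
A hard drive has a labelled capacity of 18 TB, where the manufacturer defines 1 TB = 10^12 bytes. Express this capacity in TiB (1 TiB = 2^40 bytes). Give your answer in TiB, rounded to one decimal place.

18 TB × 1,000,000,000,000 bytes/TB = 18,000,000,000,000 bytes
1 TiB = 1,099,511,627,776 bytes
18,000,000,000,000 / 1,099,511,627,776 = 16.4 TiB

16.4 TiB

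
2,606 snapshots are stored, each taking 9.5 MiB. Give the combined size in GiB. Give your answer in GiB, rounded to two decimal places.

24.18 GiB

Total = 2,606 × 9.5 MiB = 24,757 MiB
= 24,757 × 1,048,576 bytes = 25,959,596,032 bytes
1 GiB = 1,073,741,824 bytes
25,959,596,032 / 1,073,741,824 = 24.18 GiB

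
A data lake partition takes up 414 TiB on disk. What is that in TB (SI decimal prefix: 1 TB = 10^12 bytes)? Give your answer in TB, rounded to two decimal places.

455.20 TB

414 TiB × 1,099,511,627,776 bytes/TiB = 455,197,813,899,264 bytes
1 TB = 10^12 bytes = 1,000,000,000,000 bytes
455,197,813,899,264 / 1,000,000,000,000 = 455.20 TB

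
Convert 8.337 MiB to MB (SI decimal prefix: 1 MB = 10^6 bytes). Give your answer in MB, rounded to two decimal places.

8.337 MiB × 1,048,576 bytes/MiB = 8,741,978.112 bytes
1 MB = 10^6 bytes = 1,000,000 bytes
8,741,978.112 / 1,000,000 = 8.74 MB

8.74 MB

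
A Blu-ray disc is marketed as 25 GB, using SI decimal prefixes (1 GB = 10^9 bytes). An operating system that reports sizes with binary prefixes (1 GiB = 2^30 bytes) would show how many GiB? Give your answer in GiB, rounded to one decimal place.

23.3 GiB

25 GB = 25 × 10^9 bytes = 25,000,000,000 bytes
1 GiB = 2^30 bytes = 1,073,741,824 bytes
25,000,000,000 / 1,073,741,824 = 23.3 GiB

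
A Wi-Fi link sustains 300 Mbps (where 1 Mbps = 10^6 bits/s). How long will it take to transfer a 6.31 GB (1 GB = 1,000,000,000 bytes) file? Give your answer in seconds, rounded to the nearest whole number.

6.31 GB = 6,310,000,000 bytes = 50,480,000,000 bits
300 Mbps = 300,000,000 bits/s
time = 50,480,000,000 / 300,000,000 = 168 s

168 seconds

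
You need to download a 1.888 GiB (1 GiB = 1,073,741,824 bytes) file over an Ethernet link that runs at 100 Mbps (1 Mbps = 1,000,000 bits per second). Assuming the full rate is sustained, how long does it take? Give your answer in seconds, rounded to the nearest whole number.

1.888 GiB = 2,027,224,563.712 bytes = 16,217,796,509.696 bits
100 Mbps = 100,000,000 bits/s
time = 16,217,796,509.696 / 100,000,000 = 162 s

162 seconds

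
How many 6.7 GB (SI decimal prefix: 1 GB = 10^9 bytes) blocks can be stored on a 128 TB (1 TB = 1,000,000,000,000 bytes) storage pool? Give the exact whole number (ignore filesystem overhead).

19,104

Capacity: 128 TB = 128,000,000,000,000 bytes
Per item: 6.7 GB = 6,700,000,000 bytes
⌊128,000,000,000,000 / 6,700,000,000⌋ = 19,104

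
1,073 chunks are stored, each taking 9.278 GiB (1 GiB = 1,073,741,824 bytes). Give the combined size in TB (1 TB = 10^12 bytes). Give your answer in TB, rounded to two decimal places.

10.69 TB

Total = 1,073 × 9.278 GiB = 9955.294 GiB
= 9955.294 × 1,073,741,824 bytes = 10,689,415,538,016.256 bytes
1 TB = 1,000,000,000,000 bytes
10,689,415,538,016.256 / 1,000,000,000,000 = 10.69 TB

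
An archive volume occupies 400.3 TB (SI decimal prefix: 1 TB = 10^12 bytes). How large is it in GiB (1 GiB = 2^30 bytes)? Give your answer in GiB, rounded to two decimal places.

400.3 TB × 1,000,000,000,000 bytes/TB = 400,300,000,000,000 bytes
1 GiB = 2^30 bytes = 1,073,741,824 bytes
400,300,000,000,000 / 1,073,741,824 = 372,808.43 GiB

372,808.43 GiB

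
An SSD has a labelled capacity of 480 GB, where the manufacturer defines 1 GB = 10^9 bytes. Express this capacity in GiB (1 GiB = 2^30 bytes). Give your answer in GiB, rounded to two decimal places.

447.03 GiB

480 GB × 1,000,000,000 bytes/GB = 480,000,000,000 bytes
1 GiB = 1,073,741,824 bytes
480,000,000,000 / 1,073,741,824 = 447.03 GiB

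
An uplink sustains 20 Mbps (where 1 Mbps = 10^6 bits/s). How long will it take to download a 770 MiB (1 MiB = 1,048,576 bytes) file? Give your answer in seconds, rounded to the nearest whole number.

770 MiB = 807,403,520 bytes = 6,459,228,160 bits
20 Mbps = 20,000,000 bits/s
time = 6,459,228,160 / 20,000,000 = 323 s

323 seconds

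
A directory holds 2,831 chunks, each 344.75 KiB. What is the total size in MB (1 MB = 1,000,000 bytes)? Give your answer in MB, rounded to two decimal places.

Total = 2,831 × 344.75 KiB = 975987.25 KiB
= 975987.25 × 1,024 bytes = 999,410,944 bytes
1 MB = 1,000,000 bytes
999,410,944 / 1,000,000 = 999.41 MB

999.41 MB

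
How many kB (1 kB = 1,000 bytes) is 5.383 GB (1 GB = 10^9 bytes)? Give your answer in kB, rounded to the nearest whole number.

5.383 GB × 1,000,000,000 bytes/GB = 5,383,000,000 bytes
1 kB = 10^3 bytes = 1,000 bytes
5,383,000,000 / 1,000 = 5,383,000 kB

5,383,000 kB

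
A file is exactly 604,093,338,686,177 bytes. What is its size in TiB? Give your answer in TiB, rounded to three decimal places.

549.420 TiB

604,093,338,686,177 bytes given.
1 TiB = 1,099,511,627,776 bytes
604,093,338,686,177 / 1,099,511,627,776 = 549.420 TiB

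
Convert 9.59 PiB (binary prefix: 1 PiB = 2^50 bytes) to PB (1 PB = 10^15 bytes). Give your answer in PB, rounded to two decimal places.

10.80 PB

9.59 PiB = 9.59 × 2^50 bytes = 10,797,380,106,620,764.16 bytes
1 PB = 1,000,000,000,000,000 bytes
10,797,380,106,620,764.16 / 1,000,000,000,000,000 = 10.80 PB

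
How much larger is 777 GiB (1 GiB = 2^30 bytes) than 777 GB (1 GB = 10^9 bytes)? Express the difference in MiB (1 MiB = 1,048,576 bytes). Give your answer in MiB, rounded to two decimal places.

54,643.06 MiB

777 GiB = 777 × 1,073,741,824 = 834,297,397,248 bytes
777 GB = 777 × 1,000,000,000 = 777,000,000,000 bytes
difference = 57,297,397,248 bytes
57,297,397,248 / 1,048,576 = 54,643.06 MiB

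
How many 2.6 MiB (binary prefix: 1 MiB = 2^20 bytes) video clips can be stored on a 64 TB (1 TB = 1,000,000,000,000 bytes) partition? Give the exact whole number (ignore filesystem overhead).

23,475,060

Capacity: 64 TB = 64,000,000,000,000 bytes
Per item: 2.6 MiB = 2,726,297.6 bytes
⌊64,000,000,000,000 / 2,726,297.6⌋ = 23,475,060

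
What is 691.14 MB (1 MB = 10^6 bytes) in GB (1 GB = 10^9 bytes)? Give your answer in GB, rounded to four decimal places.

691.14 MB = 691.14 × 10^6 bytes = 691,140,000 bytes
1 GB = 1,000,000,000 bytes
691,140,000 / 1,000,000,000 = 0.6911 GB

0.6911 GB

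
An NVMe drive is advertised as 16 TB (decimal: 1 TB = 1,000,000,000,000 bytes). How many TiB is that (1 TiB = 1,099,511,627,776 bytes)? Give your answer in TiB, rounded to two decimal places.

16 TB = 16 × 10^12 bytes = 16,000,000,000,000 bytes
1 TiB = 1,099,511,627,776 bytes
16,000,000,000,000 / 1,099,511,627,776 = 14.55 TiB

14.55 TiB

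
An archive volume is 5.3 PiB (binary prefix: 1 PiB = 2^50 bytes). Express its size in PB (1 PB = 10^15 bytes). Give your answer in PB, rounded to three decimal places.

5.967 PB

5.3 PiB × 1,125,899,906,842,624 bytes/PiB = 5,967,269,506,265,907.2 bytes
1 PB = 10^15 bytes = 1,000,000,000,000,000 bytes
5,967,269,506,265,907.2 / 1,000,000,000,000,000 = 5.967 PB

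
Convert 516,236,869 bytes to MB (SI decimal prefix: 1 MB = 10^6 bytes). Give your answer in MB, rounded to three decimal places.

516,236,869 bytes given.
1 MB = 10^6 bytes = 1,000,000 bytes
516,236,869 / 1,000,000 = 516.237 MB

516.237 MB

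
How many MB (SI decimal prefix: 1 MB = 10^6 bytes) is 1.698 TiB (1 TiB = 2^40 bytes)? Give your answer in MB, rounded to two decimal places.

1.698 TiB = 1.698 × 2^40 bytes = 1,866,970,743,963.648 bytes
1 MB = 10^6 bytes = 1,000,000 bytes
1,866,970,743,963.648 / 1,000,000 = 1,866,970.74 MB

1,866,970.74 MB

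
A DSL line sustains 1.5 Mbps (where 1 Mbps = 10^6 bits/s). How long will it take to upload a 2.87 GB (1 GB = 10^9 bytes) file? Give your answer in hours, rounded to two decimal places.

4.25 hours

2.87 GB = 2,870,000,000 bytes = 22,960,000,000 bits
1.5 Mbps = 1,500,000 bits/s
time = 22,960,000,000 / 1,500,000 = 15,306.6667 s
15,306.6667 s / 3600 = 4.25 hours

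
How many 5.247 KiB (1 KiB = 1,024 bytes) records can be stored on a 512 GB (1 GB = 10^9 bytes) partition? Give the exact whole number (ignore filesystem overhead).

95,292,548

Capacity: 512 GB = 512,000,000,000 bytes
Per item: 5.247 KiB = 5,372.928 bytes
⌊512,000,000,000 / 5,372.928⌋ = 95,292,548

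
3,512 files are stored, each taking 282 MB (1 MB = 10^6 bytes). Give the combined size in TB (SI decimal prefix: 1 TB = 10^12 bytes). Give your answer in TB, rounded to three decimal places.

Total = 3,512 × 282 MB = 990,384 MB
= 990,384 × 1,000,000 bytes = 990,384,000,000 bytes
1 TB = 1,000,000,000,000 bytes
990,384,000,000 / 1,000,000,000,000 = 0.990 TB

0.990 TB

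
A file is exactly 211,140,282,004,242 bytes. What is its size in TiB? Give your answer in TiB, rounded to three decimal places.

192.031 TiB

211,140,282,004,242 bytes given.
1 TiB = 1,099,511,627,776 bytes
211,140,282,004,242 / 1,099,511,627,776 = 192.031 TiB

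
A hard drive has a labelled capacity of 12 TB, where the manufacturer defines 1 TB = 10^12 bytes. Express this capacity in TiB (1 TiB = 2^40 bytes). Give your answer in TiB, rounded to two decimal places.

10.91 TiB

12 TB = 12 × 10^12 bytes = 12,000,000,000,000 bytes
1 TiB = 2^40 bytes = 1,099,511,627,776 bytes
12,000,000,000,000 / 1,099,511,627,776 = 10.91 TiB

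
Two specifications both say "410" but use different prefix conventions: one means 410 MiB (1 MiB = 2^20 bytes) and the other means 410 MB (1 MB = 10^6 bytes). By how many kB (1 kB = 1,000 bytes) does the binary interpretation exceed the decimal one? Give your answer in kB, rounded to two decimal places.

410 MiB = 410 × 1,048,576 = 429,916,160 bytes
410 MB = 410 × 1,000,000 = 410,000,000 bytes
difference = 19,916,160 bytes
19,916,160 / 1,000 = 19,916.16 kB

19,916.16 kB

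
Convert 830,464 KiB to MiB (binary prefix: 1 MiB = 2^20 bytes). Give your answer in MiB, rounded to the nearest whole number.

830,464 KiB = 830,464 × 2^10 bytes = 850,395,136 bytes
1 MiB = 1,048,576 bytes
850,395,136 / 1,048,576 = 811 MiB

811 MiB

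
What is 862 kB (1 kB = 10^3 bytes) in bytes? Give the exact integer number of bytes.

862,000 bytes

862 × 1,000 = 862,000 bytes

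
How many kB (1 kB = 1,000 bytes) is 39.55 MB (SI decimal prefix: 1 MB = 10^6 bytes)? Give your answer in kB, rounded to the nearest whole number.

39,550 kB

39.55 MB × 1,000,000 bytes/MB = 39,550,000 bytes
1 kB = 10^3 bytes = 1,000 bytes
39,550,000 / 1,000 = 39,550 kB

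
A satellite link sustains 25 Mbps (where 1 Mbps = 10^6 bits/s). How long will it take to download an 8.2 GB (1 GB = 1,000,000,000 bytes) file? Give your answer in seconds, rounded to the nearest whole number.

8.2 GB = 8,200,000,000 bytes = 65,600,000,000 bits
25 Mbps = 25,000,000 bits/s
time = 65,600,000,000 / 25,000,000 = 2,624 s

2,624 seconds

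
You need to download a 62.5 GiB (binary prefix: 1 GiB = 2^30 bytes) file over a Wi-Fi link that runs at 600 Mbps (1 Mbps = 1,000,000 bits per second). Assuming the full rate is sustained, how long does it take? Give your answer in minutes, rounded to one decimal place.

62.5 GiB = 67,108,864,000 bytes = 536,870,912,000 bits
600 Mbps = 600,000,000 bits/s
time = 536,870,912,000 / 600,000,000 = 894.78 s
894.78 s / 60 = 14.9 minutes

14.9 minutes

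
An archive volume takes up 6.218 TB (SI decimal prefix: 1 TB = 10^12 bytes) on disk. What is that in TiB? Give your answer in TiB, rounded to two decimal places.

5.66 TiB

6.218 TB × 1,000,000,000,000 bytes/TB = 6,218,000,000,000 bytes
1 TiB = 1,099,511,627,776 bytes
6,218,000,000,000 / 1,099,511,627,776 = 5.66 TiB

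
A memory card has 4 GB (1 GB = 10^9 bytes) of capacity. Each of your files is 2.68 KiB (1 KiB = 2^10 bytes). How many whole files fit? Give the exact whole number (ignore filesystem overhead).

1,457,555

Capacity: 4 GB = 4,000,000,000 bytes
Per item: 2.68 KiB = 2,744.32 bytes
⌊4,000,000,000 / 2,744.32⌋ = 1,457,555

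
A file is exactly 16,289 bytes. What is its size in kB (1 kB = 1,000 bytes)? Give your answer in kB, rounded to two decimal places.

16,289 bytes given.
1 kB = 10^3 bytes = 1,000 bytes
16,289 / 1,000 = 16.29 kB

16.29 kB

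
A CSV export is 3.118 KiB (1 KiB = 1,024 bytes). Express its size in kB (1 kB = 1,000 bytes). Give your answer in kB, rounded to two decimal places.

3.118 KiB × 1,024 bytes/KiB = 3,192.832 bytes
1 kB = 10^3 bytes = 1,000 bytes
3,192.832 / 1,000 = 3.19 kB

3.19 kB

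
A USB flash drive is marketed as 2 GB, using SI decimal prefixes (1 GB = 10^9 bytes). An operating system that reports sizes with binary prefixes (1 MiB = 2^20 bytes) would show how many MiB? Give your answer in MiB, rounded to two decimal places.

2 GB = 2 × 10^9 bytes = 2,000,000,000 bytes
1 MiB = 2^20 bytes = 1,048,576 bytes
2,000,000,000 / 1,048,576 = 1,907.35 MiB

1,907.35 MiB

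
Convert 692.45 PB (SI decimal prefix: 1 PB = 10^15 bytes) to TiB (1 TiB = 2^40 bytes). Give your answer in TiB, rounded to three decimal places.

629,779.606 TiB

692.45 PB = 692.45 × 10^15 bytes = 692,450,000,000,000,000 bytes
1 TiB = 2^40 bytes = 1,099,511,627,776 bytes
692,450,000,000,000,000 / 1,099,511,627,776 = 629,779.606 TiB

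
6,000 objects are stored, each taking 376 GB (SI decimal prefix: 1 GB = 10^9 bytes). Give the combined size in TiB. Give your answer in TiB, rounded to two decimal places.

Total = 6,000 × 376 GB = 2,256,000 GB
= 2,256,000 × 1,000,000,000 bytes = 2,256,000,000,000,000 bytes
1 TiB = 1,099,511,627,776 bytes
2,256,000,000,000,000 / 1,099,511,627,776 = 2,051.82 TiB

2,051.82 TiB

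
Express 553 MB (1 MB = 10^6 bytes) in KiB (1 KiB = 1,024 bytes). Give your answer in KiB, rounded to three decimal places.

540,039.063 KiB

553 MB = 553 × 10^6 bytes = 553,000,000 bytes
1 KiB = 1,024 bytes
553,000,000 / 1,024 = 540,039.063 KiB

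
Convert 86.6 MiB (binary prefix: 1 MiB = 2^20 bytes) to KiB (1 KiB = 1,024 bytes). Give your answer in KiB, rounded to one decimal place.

86.6 MiB = 86.6 × 2^20 bytes = 90,806,681.6 bytes
1 KiB = 1,024 bytes
90,806,681.6 / 1,024 = 88,678.4 KiB

88,678.4 KiB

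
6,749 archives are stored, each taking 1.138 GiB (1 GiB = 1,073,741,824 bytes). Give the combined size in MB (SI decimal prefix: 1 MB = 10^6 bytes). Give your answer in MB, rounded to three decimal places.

Total = 6,749 × 1.138 GiB = 7680.362 GiB
= 7680.362 × 1,073,741,824 bytes = 8,246,725,902,860.288 bytes
1 MB = 1,000,000 bytes
8,246,725,902,860.288 / 1,000,000 = 8,246,725.903 MB

8,246,725.903 MB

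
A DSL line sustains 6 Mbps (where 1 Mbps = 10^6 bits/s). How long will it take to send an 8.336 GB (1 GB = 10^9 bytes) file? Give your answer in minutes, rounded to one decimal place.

185.2 minutes

8.336 GB = 8,336,000,000 bytes = 66,688,000,000 bits
6 Mbps = 6,000,000 bits/s
time = 66,688,000,000 / 6,000,000 = 11,114.67 s
11,114.67 s / 60 = 185.2 minutes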